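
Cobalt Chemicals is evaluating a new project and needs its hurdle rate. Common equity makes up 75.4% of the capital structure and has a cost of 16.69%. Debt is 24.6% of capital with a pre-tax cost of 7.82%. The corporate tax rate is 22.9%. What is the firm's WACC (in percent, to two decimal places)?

14.07%

After-tax cost of debt = 7.82% × (1 − 22.9%) = 6.0292%.
WACC = 0.754 × 16.6900% + 0.246 × 6.0292% = 14.0674%.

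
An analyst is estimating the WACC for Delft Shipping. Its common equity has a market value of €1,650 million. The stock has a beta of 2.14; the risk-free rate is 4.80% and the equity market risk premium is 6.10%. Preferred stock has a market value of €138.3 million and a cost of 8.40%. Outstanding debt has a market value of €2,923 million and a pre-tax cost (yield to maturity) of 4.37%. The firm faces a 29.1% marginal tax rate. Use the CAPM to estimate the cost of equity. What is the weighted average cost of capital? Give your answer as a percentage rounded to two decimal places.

Cost of equity via CAPM: Re = 4.8% + 2.14 × 6.1% = 17.8540%.
Total capital V = 1650 + 138.3 + 2923 = 4711.3.
Equity: weight = 1650/4711.3 = 0.3502; cost = 17.854%.
Preferred: weight = 138.3/4711.3 = 0.0294; cost = 8.4%.
Debt: weight = 2923/4711.3 = 0.6204; after-tax cost = 4.37% × (1 − 29.1%) = 3.0983%.
WACC = 0.3502 × 17.8540% + 0.0294 × 8.4000% + 0.6204 × 3.0983% = 8.4217%.

8.42%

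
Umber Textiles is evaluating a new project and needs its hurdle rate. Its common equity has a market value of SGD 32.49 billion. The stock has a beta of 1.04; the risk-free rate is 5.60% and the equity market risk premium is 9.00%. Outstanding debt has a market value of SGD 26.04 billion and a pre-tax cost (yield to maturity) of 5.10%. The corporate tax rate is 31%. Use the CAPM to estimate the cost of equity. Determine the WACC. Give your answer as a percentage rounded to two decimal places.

Cost of equity via CAPM: Re = 5.6% + 1.04 × 9.0% = 14.9600%.
Total capital V = 32.49 + 26.04 = 58.53.
Equity: weight = 32.49/58.53 = 0.5551; cost = 14.96%.
Debt: weight = 26.04/58.53 = 0.4449; after-tax cost = 5.1% × (1 − 31%) = 3.5190%.
WACC = 0.5551 × 14.9600% + 0.4449 × 3.5190% = 9.8699%.

9.87%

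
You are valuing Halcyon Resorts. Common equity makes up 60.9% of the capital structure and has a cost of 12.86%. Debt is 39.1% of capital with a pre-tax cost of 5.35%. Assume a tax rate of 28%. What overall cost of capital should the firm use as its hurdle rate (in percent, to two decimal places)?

9.34%

After-tax cost of debt = 5.35% × (1 − 28%) = 3.8520%.
WACC = 0.609 × 12.8600% + 0.391 × 3.8520% = 9.3379%.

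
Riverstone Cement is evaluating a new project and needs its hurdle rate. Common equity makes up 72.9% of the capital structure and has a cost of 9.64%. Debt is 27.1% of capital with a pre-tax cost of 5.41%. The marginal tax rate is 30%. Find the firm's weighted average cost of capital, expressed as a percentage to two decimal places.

8.05%

After-tax cost of debt = 5.41% × (1 − 30%) = 3.7870%.
WACC = 0.729 × 9.6400% + 0.271 × 3.7870% = 8.0538%.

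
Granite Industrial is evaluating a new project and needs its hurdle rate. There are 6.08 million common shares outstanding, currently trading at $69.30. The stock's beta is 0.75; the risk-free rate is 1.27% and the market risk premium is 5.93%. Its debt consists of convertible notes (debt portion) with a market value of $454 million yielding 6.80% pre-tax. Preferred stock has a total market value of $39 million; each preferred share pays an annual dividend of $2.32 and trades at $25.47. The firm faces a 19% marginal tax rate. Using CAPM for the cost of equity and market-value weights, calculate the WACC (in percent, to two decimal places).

Cost of equity via CAPM: Re = 1.27% + 0.75 × 5.93% = 5.7175%.
Cost of preferred: Rp = 2.32 / 25.47 = 9.1088%.
Market value of equity E = 69.3 × 6.08m = 421.344m.
Total capital V = 421.344 + 39 + 454 = 914.344.
Equity: weight = 421.344/914.344 = 0.4608; cost = 5.7175%.
Preferred: weight = 39/914.344 = 0.0427; cost = 9.1088%.
Convertible notes (debt portion): weight = 454/914.344 = 0.4965; after-tax cost = 6.8% × (1 − 19%) = 5.5080%.
WACC = 0.4608 × 5.7175% + 0.0427 × 9.1088% + 0.4965 × 5.5080% = 5.7581%.

5.76%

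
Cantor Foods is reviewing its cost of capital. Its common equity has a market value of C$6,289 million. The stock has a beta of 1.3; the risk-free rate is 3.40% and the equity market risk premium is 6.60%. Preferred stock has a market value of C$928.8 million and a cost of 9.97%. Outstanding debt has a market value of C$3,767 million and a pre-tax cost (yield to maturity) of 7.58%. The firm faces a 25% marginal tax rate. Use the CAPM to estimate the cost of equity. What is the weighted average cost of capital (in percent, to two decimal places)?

Cost of equity via CAPM: Re = 3.4% + 1.3 × 6.6% = 11.9800%.
Total capital V = 6289 + 928.8 + 3767 = 10984.8.
Equity: weight = 6289/10984.8 = 0.5725; cost = 11.98%.
Preferred: weight = 928.8/10984.8 = 0.0846; cost = 9.97%.
Debt: weight = 3767/10984.8 = 0.3429; after-tax cost = 7.58% × (1 − 25%) = 5.6850%.
WACC = 0.5725 × 11.9800% + 0.0846 × 9.9700% + 0.3429 × 5.6850% = 9.6513%.

9.65%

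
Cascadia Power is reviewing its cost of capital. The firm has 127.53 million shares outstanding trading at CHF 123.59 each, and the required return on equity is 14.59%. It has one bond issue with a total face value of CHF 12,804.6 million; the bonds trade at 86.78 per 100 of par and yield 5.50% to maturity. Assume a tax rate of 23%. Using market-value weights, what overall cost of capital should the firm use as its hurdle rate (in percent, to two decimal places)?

Market value of equity E = 123.59 × 127.53m = 15761.4327m. Market value of debt D = 12804.6m × 86.78/100 = 11111.83188m.
Total capital V = 15761.4327 + 11111.83188 = 26873.26458.
Equity: weight = 15761.4327/26873.26458 = 0.5865; cost = 14.59%.
Bonds outstanding: weight = 11111.83188/26873.26458 = 0.4135; after-tax cost = 5.5% × (1 − 23%) = 4.2350%.
WACC = 0.5865 × 14.5900% + 0.4135 × 4.2350% = 10.3083%.

10.31%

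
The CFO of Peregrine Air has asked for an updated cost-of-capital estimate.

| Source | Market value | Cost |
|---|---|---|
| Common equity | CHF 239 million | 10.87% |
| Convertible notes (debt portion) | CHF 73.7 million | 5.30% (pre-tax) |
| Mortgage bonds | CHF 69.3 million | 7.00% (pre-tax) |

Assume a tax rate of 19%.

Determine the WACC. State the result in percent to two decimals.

Total capital V = 239 + 73.7 + 69.3 = 382.
Equity: weight = 239/382 = 0.6257; cost = 10.87%.
Convertible notes (debt portion): weight = 73.7/382 = 0.1929; after-tax cost = 5.3% × (1 − 19%) = 4.2930%.
Mortgage bonds: weight = 69.3/382 = 0.1814; after-tax cost = 7% × (1 − 19%) = 5.6700%.
WACC = 0.6257 × 10.8700% + 0.1929 × 4.2930% + 0.1814 × 5.6700% = 8.6577%.

8.66%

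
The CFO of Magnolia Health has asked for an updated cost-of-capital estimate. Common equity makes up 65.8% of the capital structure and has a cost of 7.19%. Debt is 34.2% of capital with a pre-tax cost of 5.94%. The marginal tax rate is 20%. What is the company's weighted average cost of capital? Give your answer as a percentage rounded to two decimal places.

6.36%

After-tax cost of debt = 5.94% × (1 − 20%) = 4.7520%.
WACC = 0.658 × 7.1900% + 0.342 × 4.7520% = 6.3562%.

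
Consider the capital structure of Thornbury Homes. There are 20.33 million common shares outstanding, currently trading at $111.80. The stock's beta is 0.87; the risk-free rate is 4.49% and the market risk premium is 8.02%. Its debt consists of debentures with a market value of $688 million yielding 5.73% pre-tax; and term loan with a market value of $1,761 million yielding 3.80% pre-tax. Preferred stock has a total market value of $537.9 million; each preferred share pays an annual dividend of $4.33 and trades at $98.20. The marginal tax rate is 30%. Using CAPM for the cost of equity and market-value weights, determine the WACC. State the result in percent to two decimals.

Cost of equity via CAPM: Re = 4.49% + 0.87 × 8.02% = 11.4674%.
Cost of preferred: Rp = 4.33 / 98.2 = 4.4094%.
Market value of equity E = 111.8 × 20.33m = 2272.894m.
Total capital V = 2272.894 + 537.9 + 688 + 1761 = 5259.794.
Equity: weight = 2272.894/5259.794 = 0.4321; cost = 11.4674%.
Preferred: weight = 537.9/5259.794 = 0.1023; cost = 4.4094%.
Debentures: weight = 688/5259.794 = 0.1308; after-tax cost = 5.73% × (1 − 30%) = 4.0110%.
Term loan: weight = 1761/5259.794 = 0.3348; after-tax cost = 3.8% × (1 − 30%) = 2.6600%.
WACC = 0.4321 × 11.4674% + 0.1023 × 4.4094% + 0.1308 × 4.0110% + 0.3348 × 2.6600% = 6.8215%.

6.82%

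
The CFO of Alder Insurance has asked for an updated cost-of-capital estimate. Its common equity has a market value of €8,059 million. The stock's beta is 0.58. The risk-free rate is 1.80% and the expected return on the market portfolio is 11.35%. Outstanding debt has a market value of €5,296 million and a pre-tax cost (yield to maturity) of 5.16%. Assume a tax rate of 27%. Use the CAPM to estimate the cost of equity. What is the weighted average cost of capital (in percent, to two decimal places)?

5.92%

Market risk premium = 11.35% − 1.8% = 9.55%.
Cost of equity via CAPM: Re = 1.8% + 0.58 × 9.55% = 7.3390%.
Total capital V = 8059 + 5296 = 13355.
Equity: weight = 8059/13355 = 0.6034; cost = 7.339%.
Debt: weight = 5296/13355 = 0.3966; after-tax cost = 5.16% × (1 − 27%) = 3.7668%.
WACC = 0.6034 × 7.3390% + 0.3966 × 3.7668% = 5.9224%.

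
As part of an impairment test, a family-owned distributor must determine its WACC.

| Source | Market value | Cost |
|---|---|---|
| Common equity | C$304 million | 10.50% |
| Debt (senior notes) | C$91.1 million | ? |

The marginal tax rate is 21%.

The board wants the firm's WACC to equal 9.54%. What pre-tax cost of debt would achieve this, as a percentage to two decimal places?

8.02%

Total capital V = 304 + 91.1 = 395.1.
Equity weight = 304/395.1 = 0.7694.
Senior notes weight = 91.1/395.1 = 0.2306.
Equity contribution = 0.7694 × 10.5% = 8.0790%.
Remaining for debt = 9.54% − 8.0790% = 1.4610%.
Rd × (1 − 21%) × 0.2306 = 1.4610%  ⇒  Rd = 8.0209%.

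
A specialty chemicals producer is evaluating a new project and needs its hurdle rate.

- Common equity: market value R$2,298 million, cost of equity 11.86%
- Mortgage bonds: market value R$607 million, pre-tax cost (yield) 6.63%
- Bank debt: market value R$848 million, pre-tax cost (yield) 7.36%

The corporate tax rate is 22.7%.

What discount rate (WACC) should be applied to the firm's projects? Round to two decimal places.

9.38%

Total capital V = 2298 + 607 + 848 = 3753.
Equity: weight = 2298/3753 = 0.6123; cost = 11.86%.
Mortgage bonds: weight = 607/3753 = 0.1617; after-tax cost = 6.63% × (1 − 22.7%) = 5.1250%.
Bank debt: weight = 848/3753 = 0.2260; after-tax cost = 7.36% × (1 − 22.7%) = 5.6893%.
WACC = 0.6123 × 11.8600% + 0.1617 × 5.1250% + 0.2260 × 5.6893% = 9.3764%.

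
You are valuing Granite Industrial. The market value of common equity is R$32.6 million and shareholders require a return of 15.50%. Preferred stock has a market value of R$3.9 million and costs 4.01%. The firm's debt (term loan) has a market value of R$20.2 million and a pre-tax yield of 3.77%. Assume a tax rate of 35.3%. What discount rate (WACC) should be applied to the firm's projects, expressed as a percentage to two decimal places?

10.06%

Total capital V = 32.6 + 3.9 + 20.2 = 56.7.
Equity: weight = 32.6/56.7 = 0.5750; cost = 15.5%.
Preferred: weight = 3.9/56.7 = 0.0688; cost = 4.01%.
Term loan: weight = 20.2/56.7 = 0.3563; after-tax cost = 3.77% × (1 − 35.3%) = 2.4392%.
WACC = 0.5750 × 15.5000% + 0.0688 × 4.0100% + 0.3563 × 2.4392% = 10.0566%.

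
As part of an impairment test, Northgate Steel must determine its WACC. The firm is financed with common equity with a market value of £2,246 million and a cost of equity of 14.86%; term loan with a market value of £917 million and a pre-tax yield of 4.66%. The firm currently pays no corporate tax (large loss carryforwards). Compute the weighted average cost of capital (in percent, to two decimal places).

Total capital V = 2246 + 917 = 3163.
Equity: weight = 2246/3163 = 0.7101; cost = 14.86%.
Term loan: weight = 917/3163 = 0.2899; after-tax cost = 4.66% × (1 − 0%) = 4.6600%.
WACC = 0.7101 × 14.8600% + 0.2899 × 4.6600% = 11.9029%.

11.90%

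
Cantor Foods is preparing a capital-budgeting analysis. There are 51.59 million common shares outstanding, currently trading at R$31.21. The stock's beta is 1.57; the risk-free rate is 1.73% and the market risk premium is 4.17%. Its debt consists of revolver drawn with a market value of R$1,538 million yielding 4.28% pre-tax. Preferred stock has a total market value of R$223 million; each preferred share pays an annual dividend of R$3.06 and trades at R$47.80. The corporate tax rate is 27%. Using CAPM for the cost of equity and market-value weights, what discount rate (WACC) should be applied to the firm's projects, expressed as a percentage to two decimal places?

5.80%

Cost of equity via CAPM: Re = 1.73% + 1.57 × 4.17% = 8.2769%.
Cost of preferred: Rp = 3.06 / 47.8 = 6.4017%.
Market value of equity E = 31.21 × 51.59m = 1610.1239m.
Total capital V = 1610.1239 + 223 + 1538 = 3371.1239.
Equity: weight = 1610.1239/3371.1239 = 0.4776; cost = 8.2769%.
Preferred: weight = 223/3371.1239 = 0.0662; cost = 6.4017%.
Revolver drawn: weight = 1538/3371.1239 = 0.4562; after-tax cost = 4.28% × (1 − 27%) = 3.1244%.
WACC = 0.4776 × 8.2769% + 0.0662 × 6.4017% + 0.4562 × 3.1244% = 5.8021%.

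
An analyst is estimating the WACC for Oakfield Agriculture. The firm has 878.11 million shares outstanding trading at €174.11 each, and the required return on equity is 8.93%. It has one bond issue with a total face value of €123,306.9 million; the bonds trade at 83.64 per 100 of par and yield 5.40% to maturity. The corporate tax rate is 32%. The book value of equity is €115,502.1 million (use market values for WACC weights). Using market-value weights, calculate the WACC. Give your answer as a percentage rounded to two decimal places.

Market value of equity E = 174.11 × 878.11m = 152887.7321m. Market value of debt D = 123306.9m × 83.64/100 = 103133.89116m.
Total capital V = 152887.7321 + 103133.89116 = 256021.62326.
Equity: weight = 152887.7321/256021.62326 = 0.5972; cost = 8.93%.
Bonds outstanding: weight = 103133.89116/256021.62326 = 0.4028; after-tax cost = 5.4% × (1 − 32%) = 3.6720%.
WACC = 0.5972 × 8.9300% + 0.4028 × 3.6720% = 6.8119%.

6.81%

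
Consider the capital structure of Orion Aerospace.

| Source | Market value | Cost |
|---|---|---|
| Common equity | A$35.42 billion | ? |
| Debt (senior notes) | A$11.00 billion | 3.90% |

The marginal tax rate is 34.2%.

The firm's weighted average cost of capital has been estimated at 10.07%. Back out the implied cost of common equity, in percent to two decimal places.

12.40%

Total capital V = 35.42 + 11 = 46.42.
Equity weight = 35.42/46.42 = 0.7630.
Senior notes weight = 11/46.42 = 0.2370.
Debt contribution = 0.2370 × 3.9% × (1 − 34.2%) = 0.6081%.
Required equity contribution = 10.07% − 0.6081% = 9.4619%.
Re = 9.4619% / 0.7630 = 12.4004%.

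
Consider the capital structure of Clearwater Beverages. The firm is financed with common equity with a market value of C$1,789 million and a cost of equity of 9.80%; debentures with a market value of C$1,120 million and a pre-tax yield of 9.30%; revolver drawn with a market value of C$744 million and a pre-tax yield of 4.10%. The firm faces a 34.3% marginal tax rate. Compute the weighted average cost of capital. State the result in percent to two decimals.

Total capital V = 1789 + 1120 + 744 = 3653.
Equity: weight = 1789/3653 = 0.4897; cost = 9.8%.
Debentures: weight = 1120/3653 = 0.3066; after-tax cost = 9.3% × (1 − 34.3%) = 6.1101%.
Revolver drawn: weight = 744/3653 = 0.2037; after-tax cost = 4.1% × (1 − 34.3%) = 2.6937%.
WACC = 0.4897 × 9.8000% + 0.3066 × 6.1101% + 0.2037 × 2.6937% = 7.2214%.

7.22%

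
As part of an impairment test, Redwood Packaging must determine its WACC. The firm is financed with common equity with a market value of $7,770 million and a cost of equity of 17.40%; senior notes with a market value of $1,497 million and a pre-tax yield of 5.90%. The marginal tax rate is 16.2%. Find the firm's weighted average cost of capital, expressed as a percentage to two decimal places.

15.39%

Total capital V = 7770 + 1497 = 9267.
Equity: weight = 7770/9267 = 0.8385; cost = 17.4%.
Senior notes: weight = 1497/9267 = 0.1615; after-tax cost = 5.9% × (1 − 16.2%) = 4.9442%.
WACC = 0.8385 × 17.4000% + 0.1615 × 4.9442% = 15.3879%.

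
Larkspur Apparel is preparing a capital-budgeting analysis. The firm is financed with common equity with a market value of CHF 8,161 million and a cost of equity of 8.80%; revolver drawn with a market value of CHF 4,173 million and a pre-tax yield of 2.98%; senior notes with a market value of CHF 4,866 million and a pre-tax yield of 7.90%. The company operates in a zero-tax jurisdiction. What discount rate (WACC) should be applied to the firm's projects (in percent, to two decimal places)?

Total capital V = 8161 + 4173 + 4866 = 17200.
Equity: weight = 8161/17200 = 0.4745; cost = 8.8%.
Revolver drawn: weight = 4173/17200 = 0.2426; after-tax cost = 2.98% × (1 − 0%) = 2.9800%.
Senior notes: weight = 4866/17200 = 0.2829; after-tax cost = 7.9% × (1 − 0%) = 7.9000%.
WACC = 0.4745 × 8.8000% + 0.2426 × 2.9800% + 0.2829 × 7.9000% = 7.1334%.

7.13%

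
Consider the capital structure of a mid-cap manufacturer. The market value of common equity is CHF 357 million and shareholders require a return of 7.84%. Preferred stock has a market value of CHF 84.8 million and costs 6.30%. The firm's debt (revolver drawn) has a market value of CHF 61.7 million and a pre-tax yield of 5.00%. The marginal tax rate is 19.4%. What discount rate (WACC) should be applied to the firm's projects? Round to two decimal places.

7.11%

Total capital V = 357 + 84.8 + 61.7 = 503.5.
Equity: weight = 357/503.5 = 0.7090; cost = 7.84%.
Preferred: weight = 84.8/503.5 = 0.1684; cost = 6.3%.
Revolver drawn: weight = 61.7/503.5 = 0.1225; after-tax cost = 5% × (1 − 19.4%) = 4.0300%.
WACC = 0.7090 × 7.8400% + 0.1684 × 6.3000% + 0.1225 × 4.0300% = 7.1137%.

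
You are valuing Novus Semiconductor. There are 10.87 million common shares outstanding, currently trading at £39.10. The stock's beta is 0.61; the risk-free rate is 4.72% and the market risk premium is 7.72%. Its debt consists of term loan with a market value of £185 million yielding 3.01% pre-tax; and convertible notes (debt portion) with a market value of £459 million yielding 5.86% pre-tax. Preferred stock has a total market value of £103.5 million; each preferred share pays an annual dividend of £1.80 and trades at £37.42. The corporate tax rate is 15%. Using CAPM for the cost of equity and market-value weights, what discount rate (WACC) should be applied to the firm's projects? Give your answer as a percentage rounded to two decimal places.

Cost of equity via CAPM: Re = 4.72% + 0.61 × 7.72% = 9.4292%.
Cost of preferred: Rp = 1.8 / 37.42 = 4.8103%.
Market value of equity E = 39.1 × 10.87m = 425.017m.
Total capital V = 425.017 + 103.5 + 185 + 459 = 1172.517.
Equity: weight = 425.017/1172.517 = 0.3625; cost = 9.4292%.
Preferred: weight = 103.5/1172.517 = 0.0883; cost = 4.8103%.
Term loan: weight = 185/1172.517 = 0.1578; after-tax cost = 3.01% × (1 − 15%) = 2.5585%.
Convertible notes (debt portion): weight = 459/1172.517 = 0.3915; after-tax cost = 5.86% × (1 − 15%) = 4.9810%.
WACC = 0.3625 × 9.4292% + 0.0883 × 4.8103% + 0.1578 × 2.5585% + 0.3915 × 4.9810% = 6.1961%.

6.20%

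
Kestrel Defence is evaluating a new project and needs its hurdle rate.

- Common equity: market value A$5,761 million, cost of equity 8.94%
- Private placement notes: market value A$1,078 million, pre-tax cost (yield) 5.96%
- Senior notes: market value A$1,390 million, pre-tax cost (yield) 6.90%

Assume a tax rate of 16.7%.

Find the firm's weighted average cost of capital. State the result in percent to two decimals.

Total capital V = 5761 + 1078 + 1390 = 8229.
Equity: weight = 5761/8229 = 0.7001; cost = 8.94%.
Private placement notes: weight = 1078/8229 = 0.1310; after-tax cost = 5.96% × (1 − 16.7%) = 4.9647%.
Senior notes: weight = 1390/8229 = 0.1689; after-tax cost = 6.9% × (1 − 16.7%) = 5.7477%.
WACC = 0.7001 × 8.9400% + 0.1310 × 4.9647% + 0.1689 × 5.7477% = 7.8800%.

7.88%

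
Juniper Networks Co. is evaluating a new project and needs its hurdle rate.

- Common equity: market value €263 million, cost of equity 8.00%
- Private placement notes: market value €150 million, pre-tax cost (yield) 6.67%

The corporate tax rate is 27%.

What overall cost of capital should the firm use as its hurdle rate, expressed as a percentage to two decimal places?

Total capital V = 263 + 150 = 413.
Equity: weight = 263/413 = 0.6368; cost = 8%.
Private placement notes: weight = 150/413 = 0.3632; after-tax cost = 6.67% × (1 − 27%) = 4.8691%.
WACC = 0.6368 × 8.0000% + 0.3632 × 4.8691% = 6.8629%.

6.86%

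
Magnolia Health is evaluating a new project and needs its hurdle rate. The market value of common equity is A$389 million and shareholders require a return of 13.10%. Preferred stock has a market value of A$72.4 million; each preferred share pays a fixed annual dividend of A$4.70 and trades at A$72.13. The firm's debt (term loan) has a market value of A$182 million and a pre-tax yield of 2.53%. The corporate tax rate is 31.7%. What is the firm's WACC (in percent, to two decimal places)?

Cost of preferred: Rp = 4.7 / 72.13 = 6.5160%.
Total capital V = 389 + 72.4 + 182 = 643.4.
Equity: weight = 389/643.4 = 0.6046; cost = 13.1%.
Preferred: weight = 72.4/643.4 = 0.1125; cost = 6.516%.
Term loan: weight = 182/643.4 = 0.2829; after-tax cost = 2.53% × (1 − 31.7%) = 1.7280%.
WACC = 0.6046 × 13.1000% + 0.1125 × 6.5160% + 0.2829 × 1.7280% = 9.1423%.

9.14%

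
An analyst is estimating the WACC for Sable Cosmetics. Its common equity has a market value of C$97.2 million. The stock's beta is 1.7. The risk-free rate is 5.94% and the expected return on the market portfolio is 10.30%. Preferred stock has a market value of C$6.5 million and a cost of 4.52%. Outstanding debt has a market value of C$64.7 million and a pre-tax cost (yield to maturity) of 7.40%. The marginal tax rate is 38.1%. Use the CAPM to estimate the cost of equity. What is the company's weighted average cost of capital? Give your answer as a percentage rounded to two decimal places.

Market risk premium = 10.3% − 5.94% = 4.36%.
Cost of equity via CAPM: Re = 5.94% + 1.7 × 4.36% = 13.3520%.
Total capital V = 97.2 + 6.5 + 64.7 = 168.4.
Equity: weight = 97.2/168.4 = 0.5772; cost = 13.352%.
Preferred: weight = 6.5/168.4 = 0.0386; cost = 4.52%.
Debt: weight = 64.7/168.4 = 0.3842; after-tax cost = 7.4% × (1 − 38.1%) = 4.5806%.
WACC = 0.5772 × 13.3520% + 0.0386 × 4.5200% + 0.3842 × 4.5806% = 9.6411%.

9.64%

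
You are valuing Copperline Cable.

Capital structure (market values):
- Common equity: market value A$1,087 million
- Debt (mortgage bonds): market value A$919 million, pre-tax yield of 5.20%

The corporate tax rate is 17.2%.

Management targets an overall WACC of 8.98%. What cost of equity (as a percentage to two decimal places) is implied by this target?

12.93%

Total capital V = 1087 + 919 = 2006.
Equity weight = 1087/2006 = 0.5419.
Mortgage bonds weight = 919/2006 = 0.4581.
Debt contribution = 0.4581 × 5.2% × (1 − 17.2%) = 1.9725%.
Required equity contribution = 8.98% − 1.9725% = 7.0075%.
Re = 7.0075% / 0.5419 = 12.9320%.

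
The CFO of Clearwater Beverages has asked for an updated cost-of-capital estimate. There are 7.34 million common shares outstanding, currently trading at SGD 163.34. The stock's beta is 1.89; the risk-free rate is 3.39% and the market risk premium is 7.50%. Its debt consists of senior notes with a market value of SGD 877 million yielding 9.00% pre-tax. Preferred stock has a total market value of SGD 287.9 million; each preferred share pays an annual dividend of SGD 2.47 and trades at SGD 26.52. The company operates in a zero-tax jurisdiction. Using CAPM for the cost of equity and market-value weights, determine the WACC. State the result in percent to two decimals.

Cost of equity via CAPM: Re = 3.39% + 1.89 × 7.5% = 17.5650%.
Cost of preferred: Rp = 2.47 / 26.52 = 9.3137%.
Market value of equity E = 163.34 × 7.34m = 1198.9156m.
Total capital V = 1198.9156 + 287.9 + 877 = 2363.8156.
Equity: weight = 1198.9156/2363.8156 = 0.5072; cost = 17.565%.
Preferred: weight = 287.9/2363.8156 = 0.1218; cost = 9.3137%.
Senior notes: weight = 877/2363.8156 = 0.3710; after-tax cost = 9% × (1 − 0%) = 9.0000%.
WACC = 0.5072 × 17.5650% + 0.1218 × 9.3137% + 0.3710 × 9.0000% = 13.3823%.

13.38%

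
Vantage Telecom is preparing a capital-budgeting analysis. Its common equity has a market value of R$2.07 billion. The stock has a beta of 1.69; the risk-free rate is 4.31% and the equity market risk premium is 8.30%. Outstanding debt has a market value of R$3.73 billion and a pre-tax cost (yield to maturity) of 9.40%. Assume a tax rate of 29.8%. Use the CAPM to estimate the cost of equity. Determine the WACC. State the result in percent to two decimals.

Cost of equity via CAPM: Re = 4.31% + 1.69 × 8.3% = 18.3370%.
Total capital V = 2.07 + 3.73 = 5.8.
Equity: weight = 2.07/5.8 = 0.3569; cost = 18.337%.
Debt: weight = 3.73/5.8 = 0.6431; after-tax cost = 9.4% × (1 − 29.8%) = 6.5988%.
WACC = 0.3569 × 18.3370% + 0.6431 × 6.5988% = 10.7881%.

10.79%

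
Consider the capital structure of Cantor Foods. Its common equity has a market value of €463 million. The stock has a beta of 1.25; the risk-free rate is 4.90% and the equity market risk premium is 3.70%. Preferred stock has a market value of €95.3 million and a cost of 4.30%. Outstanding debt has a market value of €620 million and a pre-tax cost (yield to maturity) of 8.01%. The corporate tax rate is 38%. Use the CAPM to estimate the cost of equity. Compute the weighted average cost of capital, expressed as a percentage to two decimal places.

6.70%

Cost of equity via CAPM: Re = 4.9% + 1.25 × 3.7% = 9.5250%.
Total capital V = 463 + 95.3 + 620 = 1178.3.
Equity: weight = 463/1178.3 = 0.3929; cost = 9.525%.
Preferred: weight = 95.3/1178.3 = 0.0809; cost = 4.3%.
Debt: weight = 620/1178.3 = 0.5262; after-tax cost = 8.01% × (1 − 38%) = 4.9662%.
WACC = 0.3929 × 9.5250% + 0.0809 × 4.3000% + 0.5262 × 4.9662% = 6.7036%.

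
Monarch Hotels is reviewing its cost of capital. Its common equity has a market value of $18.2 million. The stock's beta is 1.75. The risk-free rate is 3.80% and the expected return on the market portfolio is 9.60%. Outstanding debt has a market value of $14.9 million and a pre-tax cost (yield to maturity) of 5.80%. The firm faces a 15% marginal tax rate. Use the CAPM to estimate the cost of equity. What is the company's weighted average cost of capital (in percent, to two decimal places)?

9.89%

Market risk premium = 9.6% − 3.8% = 5.8%.
Cost of equity via CAPM: Re = 3.8% + 1.75 × 5.8% = 13.9500%.
Total capital V = 18.2 + 14.9 = 33.1.
Equity: weight = 18.2/33.1 = 0.5498; cost = 13.95%.
Debt: weight = 14.9/33.1 = 0.4502; after-tax cost = 5.8% × (1 − 15%) = 4.9300%.
WACC = 0.5498 × 13.9500% + 0.4502 × 4.9300% = 9.8896%.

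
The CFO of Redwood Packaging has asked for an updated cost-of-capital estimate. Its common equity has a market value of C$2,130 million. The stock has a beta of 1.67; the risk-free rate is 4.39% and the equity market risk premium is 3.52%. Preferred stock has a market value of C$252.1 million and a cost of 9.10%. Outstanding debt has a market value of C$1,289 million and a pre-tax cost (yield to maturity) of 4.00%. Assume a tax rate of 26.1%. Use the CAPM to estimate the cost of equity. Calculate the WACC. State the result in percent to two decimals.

7.62%

Cost of equity via CAPM: Re = 4.39% + 1.67 × 3.52% = 10.2684%.
Total capital V = 2130 + 252.1 + 1289 = 3671.1.
Equity: weight = 2130/3671.1 = 0.5802; cost = 10.2684%.
Preferred: weight = 252.1/3671.1 = 0.0687; cost = 9.1%.
Debt: weight = 1289/3671.1 = 0.3511; after-tax cost = 4% × (1 − 26.1%) = 2.9560%.
WACC = 0.5802 × 10.2684% + 0.0687 × 9.1000% + 0.3511 × 2.9560% = 7.6206%.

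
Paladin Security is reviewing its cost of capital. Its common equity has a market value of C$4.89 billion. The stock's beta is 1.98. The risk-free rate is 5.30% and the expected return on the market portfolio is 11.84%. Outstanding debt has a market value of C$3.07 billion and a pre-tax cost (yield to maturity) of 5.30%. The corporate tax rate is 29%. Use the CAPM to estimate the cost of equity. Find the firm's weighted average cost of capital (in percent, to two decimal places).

12.66%

Market risk premium = 11.84% − 5.3% = 6.54%.
Cost of equity via CAPM: Re = 5.3% + 1.98 × 6.54% = 18.2492%.
Total capital V = 4.89 + 3.07 = 7.96.
Equity: weight = 4.89/7.96 = 0.6143; cost = 18.2492%.
Debt: weight = 3.07/7.96 = 0.3857; after-tax cost = 5.3% × (1 − 29%) = 3.7630%.
WACC = 0.6143 × 18.2492% + 0.3857 × 3.7630% = 12.6622%.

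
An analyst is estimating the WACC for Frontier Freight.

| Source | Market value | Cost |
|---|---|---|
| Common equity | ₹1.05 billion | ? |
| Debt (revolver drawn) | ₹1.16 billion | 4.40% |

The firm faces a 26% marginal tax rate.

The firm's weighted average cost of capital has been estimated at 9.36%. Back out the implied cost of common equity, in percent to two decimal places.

16.10%

Total capital V = 1.05 + 1.16 = 2.21.
Equity weight = 1.05/2.21 = 0.4751.
Revolver drawn weight = 1.16/2.21 = 0.5249.
Debt contribution = 0.5249 × 4.4% × (1 − 26%) = 1.7090%.
Required equity contribution = 9.36% − 1.7090% = 7.6510%.
Re = 7.6510% / 0.4751 = 16.1035%.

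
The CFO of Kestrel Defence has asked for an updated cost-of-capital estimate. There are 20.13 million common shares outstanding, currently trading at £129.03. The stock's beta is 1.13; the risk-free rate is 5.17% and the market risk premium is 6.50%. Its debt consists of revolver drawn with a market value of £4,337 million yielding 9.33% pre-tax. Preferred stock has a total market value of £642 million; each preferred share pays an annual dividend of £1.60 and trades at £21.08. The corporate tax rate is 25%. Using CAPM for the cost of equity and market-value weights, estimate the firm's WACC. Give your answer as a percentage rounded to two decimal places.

8.94%

Cost of equity via CAPM: Re = 5.17% + 1.13 × 6.5% = 12.5150%.
Cost of preferred: Rp = 1.6 / 21.08 = 7.5901%.
Market value of equity E = 129.03 × 20.13m = 2597.3739m.
Total capital V = 2597.3739 + 642 + 4337 = 7576.3739.
Equity: weight = 2597.3739/7576.3739 = 0.3428; cost = 12.515%.
Preferred: weight = 642/7576.3739 = 0.0847; cost = 7.5901%.
Revolver drawn: weight = 4337/7576.3739 = 0.5724; after-tax cost = 9.33% × (1 − 25%) = 6.9975%.
WACC = 0.3428 × 12.5150% + 0.0847 × 7.5901% + 0.5724 × 6.9975% = 8.9393%.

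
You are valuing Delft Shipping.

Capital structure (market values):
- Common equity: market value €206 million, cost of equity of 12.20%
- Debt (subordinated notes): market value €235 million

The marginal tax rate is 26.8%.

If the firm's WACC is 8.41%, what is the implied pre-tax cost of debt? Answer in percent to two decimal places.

6.95%

Total capital V = 206 + 235 = 441.
Equity weight = 206/441 = 0.4671.
Subordinated notes weight = 235/441 = 0.5329.
Equity contribution = 0.4671 × 12.2% = 5.6989%.
Remaining for debt = 8.41% − 5.6989% = 2.7111%.
Rd × (1 − 26.8%) × 0.5329 = 2.7111%  ⇒  Rd = 6.9504%.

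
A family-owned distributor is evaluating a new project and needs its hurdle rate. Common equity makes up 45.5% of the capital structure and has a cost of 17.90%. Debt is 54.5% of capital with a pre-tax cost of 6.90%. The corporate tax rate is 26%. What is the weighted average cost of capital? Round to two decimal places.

After-tax cost of debt = 6.9% × (1 − 26%) = 5.1060%.
WACC = 0.455 × 17.9000% + 0.545 × 5.1060% = 10.9273%.

10.93%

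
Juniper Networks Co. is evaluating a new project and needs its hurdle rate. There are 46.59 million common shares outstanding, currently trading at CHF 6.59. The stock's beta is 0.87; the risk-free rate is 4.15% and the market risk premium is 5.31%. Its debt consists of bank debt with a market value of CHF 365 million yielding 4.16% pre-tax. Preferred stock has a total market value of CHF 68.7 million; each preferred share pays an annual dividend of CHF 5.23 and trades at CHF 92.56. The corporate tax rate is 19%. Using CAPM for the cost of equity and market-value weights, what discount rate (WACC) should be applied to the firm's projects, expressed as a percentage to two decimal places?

Cost of equity via CAPM: Re = 4.15% + 0.87 × 5.31% = 8.7697%.
Cost of preferred: Rp = 5.23 / 92.56 = 5.6504%.
Market value of equity E = 6.59 × 46.59m = 307.0281m.
Total capital V = 307.0281 + 68.7 + 365 = 740.7281.
Equity: weight = 307.0281/740.7281 = 0.4145; cost = 8.7697%.
Preferred: weight = 68.7/740.7281 = 0.0927; cost = 5.6504%.
Bank debt: weight = 365/740.7281 = 0.4928; after-tax cost = 4.16% × (1 − 19%) = 3.3696%.
WACC = 0.4145 × 8.7697% + 0.0927 × 5.6504% + 0.4928 × 3.3696% = 5.8195%.

5.82%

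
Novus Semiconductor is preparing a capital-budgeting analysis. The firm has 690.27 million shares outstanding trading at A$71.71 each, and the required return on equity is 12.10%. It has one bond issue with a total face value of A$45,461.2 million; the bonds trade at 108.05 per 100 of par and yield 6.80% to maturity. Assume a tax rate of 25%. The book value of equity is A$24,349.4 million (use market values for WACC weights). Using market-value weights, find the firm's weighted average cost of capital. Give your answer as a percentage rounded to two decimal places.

8.61%

Market value of equity E = 71.71 × 690.27m = 49499.2617m. Market value of debt D = 45461.2m × 108.05/100 = 49120.8266m.
Total capital V = 49499.2617 + 49120.8266 = 98620.0883.
Equity: weight = 49499.2617/98620.0883 = 0.5019; cost = 12.1%.
Bonds outstanding: weight = 49120.8266/98620.0883 = 0.4981; after-tax cost = 6.8% × (1 − 25%) = 5.1000%.
WACC = 0.5019 × 12.1000% + 0.4981 × 5.1000% = 8.6134%.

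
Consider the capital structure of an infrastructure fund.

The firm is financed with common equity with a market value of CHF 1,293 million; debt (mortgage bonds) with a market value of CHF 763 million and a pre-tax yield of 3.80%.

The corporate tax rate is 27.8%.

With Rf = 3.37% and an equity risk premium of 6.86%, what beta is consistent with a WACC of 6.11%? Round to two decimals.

Total capital V = 1293 + 763 = 2056.
Equity weight = 1293/2056 = 0.6289.
Mortgage bonds weight = 763/2056 = 0.3711.
Debt contribution = 0.3711 × 3.8% × (1 − 27.8%) = 1.0182%.
Required equity contribution = 6.11% − 1.0182% = 5.0918%  ⇒  Re = 8.0965%.
CAPM: 8.0965% = 3.37% + β × 6.86%  ⇒  β = 0.6890.

0.69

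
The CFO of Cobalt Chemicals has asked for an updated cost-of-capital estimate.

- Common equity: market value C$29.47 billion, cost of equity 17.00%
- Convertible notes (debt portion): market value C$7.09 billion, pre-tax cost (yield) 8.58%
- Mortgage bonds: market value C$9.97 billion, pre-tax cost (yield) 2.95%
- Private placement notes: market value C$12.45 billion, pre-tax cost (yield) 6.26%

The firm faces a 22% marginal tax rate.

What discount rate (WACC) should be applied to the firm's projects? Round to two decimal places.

Total capital V = 29.47 + 7.09 + 9.97 + 12.45 = 58.98.
Equity: weight = 29.47/58.98 = 0.4997; cost = 17%.
Convertible notes (debt portion): weight = 7.09/58.98 = 0.1202; after-tax cost = 8.58% × (1 − 22%) = 6.6924%.
Mortgage bonds: weight = 9.97/58.98 = 0.1690; after-tax cost = 2.95% × (1 − 22%) = 2.3010%.
Private placement notes: weight = 12.45/58.98 = 0.2111; after-tax cost = 6.26% × (1 − 22%) = 4.8828%.
WACC = 0.4997 × 17.0000% + 0.1202 × 6.6924% + 0.1690 × 2.3010% + 0.2111 × 4.8828% = 10.7184%.

10.72%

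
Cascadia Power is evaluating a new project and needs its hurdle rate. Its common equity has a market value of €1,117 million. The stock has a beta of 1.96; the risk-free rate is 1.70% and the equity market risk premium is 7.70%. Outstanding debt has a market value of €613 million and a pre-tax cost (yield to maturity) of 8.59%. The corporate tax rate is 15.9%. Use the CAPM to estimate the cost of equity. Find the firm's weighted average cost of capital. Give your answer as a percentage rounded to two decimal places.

13.40%

Cost of equity via CAPM: Re = 1.7% + 1.96 × 7.7% = 16.7920%.
Total capital V = 1117 + 613 = 1730.
Equity: weight = 1117/1730 = 0.6457; cost = 16.792%.
Debt: weight = 613/1730 = 0.3543; after-tax cost = 8.59% × (1 − 15.9%) = 7.2242%.
WACC = 0.6457 × 16.7920% + 0.3543 × 7.2242% = 13.4018%.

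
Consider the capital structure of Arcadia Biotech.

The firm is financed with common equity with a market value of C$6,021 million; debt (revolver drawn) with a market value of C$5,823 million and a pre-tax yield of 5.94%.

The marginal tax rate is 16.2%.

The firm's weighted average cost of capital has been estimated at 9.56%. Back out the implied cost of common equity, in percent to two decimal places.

13.99%

Total capital V = 6021 + 5823 = 11844.
Equity weight = 6021/11844 = 0.5084.
Revolver drawn weight = 5823/11844 = 0.4916.
Debt contribution = 0.4916 × 5.94% × (1 − 16.2%) = 2.4473%.
Required equity contribution = 9.56% − 2.4473% = 7.1127%.
Re = 7.1127% / 0.5084 = 13.9916%.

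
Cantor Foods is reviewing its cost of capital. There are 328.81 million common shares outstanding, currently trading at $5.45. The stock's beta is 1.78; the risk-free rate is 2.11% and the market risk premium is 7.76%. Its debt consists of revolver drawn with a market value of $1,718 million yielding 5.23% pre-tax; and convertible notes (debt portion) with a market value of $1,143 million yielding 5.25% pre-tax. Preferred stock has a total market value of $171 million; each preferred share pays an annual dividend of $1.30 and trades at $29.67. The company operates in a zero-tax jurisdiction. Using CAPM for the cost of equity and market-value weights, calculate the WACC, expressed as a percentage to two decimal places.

9.18%

Cost of equity via CAPM: Re = 2.11% + 1.78 × 7.76% = 15.9228%.
Cost of preferred: Rp = 1.3 / 29.67 = 4.3815%.
Market value of equity E = 5.45 × 328.81m = 1792.0145m.
Total capital V = 1792.0145 + 171 + 1718 + 1143 = 4824.0145.
Equity: weight = 1792.0145/4824.0145 = 0.3715; cost = 15.9228%.
Preferred: weight = 171/4824.0145 = 0.0354; cost = 4.3815%.
Revolver drawn: weight = 1718/4824.0145 = 0.3561; after-tax cost = 5.23% × (1 − 0%) = 5.2300%.
Convertible notes (debt portion): weight = 1143/4824.0145 = 0.2369; after-tax cost = 5.25% × (1 − 0%) = 5.2500%.
WACC = 0.3715 × 15.9228% + 0.0354 × 4.3815% + 0.3561 × 5.2300% + 0.2369 × 5.2500% = 9.1768%.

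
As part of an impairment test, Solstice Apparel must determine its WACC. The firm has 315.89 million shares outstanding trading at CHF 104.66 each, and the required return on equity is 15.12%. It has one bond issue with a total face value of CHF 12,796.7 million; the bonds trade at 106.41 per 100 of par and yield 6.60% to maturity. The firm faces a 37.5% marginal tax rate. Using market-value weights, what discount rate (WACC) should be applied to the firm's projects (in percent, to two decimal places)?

11.91%

Market value of equity E = 104.66 × 315.89m = 33061.0474m. Market value of debt D = 12796.7m × 106.41/100 = 13616.96847m.
Total capital V = 33061.0474 + 13616.96847 = 46678.01587.
Equity: weight = 33061.0474/46678.01587 = 0.7083; cost = 15.12%.
Bonds outstanding: weight = 13616.96847/46678.01587 = 0.2917; after-tax cost = 6.6% × (1 − 37.5%) = 4.1250%.
WACC = 0.7083 × 15.1200% + 0.2917 × 4.1250% = 11.9125%.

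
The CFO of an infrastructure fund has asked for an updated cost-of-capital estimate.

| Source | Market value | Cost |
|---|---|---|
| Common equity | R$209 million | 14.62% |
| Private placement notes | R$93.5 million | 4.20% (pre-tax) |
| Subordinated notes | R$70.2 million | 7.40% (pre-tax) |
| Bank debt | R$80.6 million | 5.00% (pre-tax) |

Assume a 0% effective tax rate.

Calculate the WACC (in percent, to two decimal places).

9.64%

Total capital V = 209 + 93.5 + 70.2 + 80.6 = 453.3.
Equity: weight = 209/453.3 = 0.4611; cost = 14.62%.
Private placement notes: weight = 93.5/453.3 = 0.2063; after-tax cost = 4.2% × (1 − 0%) = 4.2000%.
Subordinated notes: weight = 70.2/453.3 = 0.1549; after-tax cost = 7.4% × (1 − 0%) = 7.4000%.
Bank debt: weight = 80.6/453.3 = 0.1778; after-tax cost = 5% × (1 − 0%) = 5.0000%.
WACC = 0.4611 × 14.6200% + 0.2063 × 4.2000% + 0.1549 × 7.4000% + 0.1778 × 5.0000% = 9.6421%.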